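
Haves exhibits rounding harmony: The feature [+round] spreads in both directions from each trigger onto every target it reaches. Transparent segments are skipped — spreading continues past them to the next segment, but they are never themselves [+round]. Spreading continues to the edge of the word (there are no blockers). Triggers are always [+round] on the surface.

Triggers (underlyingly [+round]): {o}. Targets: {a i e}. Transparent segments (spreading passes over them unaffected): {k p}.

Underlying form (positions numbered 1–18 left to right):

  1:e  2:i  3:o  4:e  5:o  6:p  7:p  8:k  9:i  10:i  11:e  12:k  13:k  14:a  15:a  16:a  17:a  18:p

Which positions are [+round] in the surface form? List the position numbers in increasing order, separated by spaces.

1 2 3 4 5 9 10 11 14 15 16 17

From /o/ at 3 rightward: 4 /e/ → [+round]; 5 /o/ is itself a trigger — this domain ends here.
From /o/ at 3 leftward: 2 /i/ → [+round]; 1 /e/ → [+round]; word edge.
From /o/ at 5 rightward: 6 /p/ transparent; 7 /p/ transparent; 8 /k/ transparent; 9 /i/ → [+round]; 10 /i/ → [+round]; 11 /e/ → [+round]; 12 /k/ transparent; 13 /k/ transparent; 14 /a/ → [+round]; 15 /a/ → [+round]; 16 /a/ → [+round]; 17 /a/ → [+round]; 18 /p/ transparent; word edge.
From /o/ at 5 leftward: 4 /e/ → [+round]; 3 /o/ is itself a trigger — this domain ends here.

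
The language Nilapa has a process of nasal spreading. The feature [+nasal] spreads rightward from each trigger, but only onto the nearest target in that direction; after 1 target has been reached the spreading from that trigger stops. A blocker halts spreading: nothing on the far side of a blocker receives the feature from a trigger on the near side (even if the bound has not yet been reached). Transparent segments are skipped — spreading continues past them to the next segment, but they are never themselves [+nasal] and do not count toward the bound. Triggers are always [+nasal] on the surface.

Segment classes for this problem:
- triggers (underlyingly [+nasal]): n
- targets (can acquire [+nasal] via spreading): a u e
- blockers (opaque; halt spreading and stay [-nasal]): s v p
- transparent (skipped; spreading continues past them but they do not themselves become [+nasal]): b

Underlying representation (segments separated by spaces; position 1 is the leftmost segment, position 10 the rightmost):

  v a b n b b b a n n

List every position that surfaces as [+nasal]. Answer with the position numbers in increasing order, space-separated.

4 8 9 10

From /n/ at 4 rightward: 5 /b/ transparent; 6 /b/ transparent; 7 /b/ transparent; 8 /a/ → [+nasal]; bound reached.
From /n/ at 9 rightward: 10 /n/ is itself a trigger — this domain ends here.
From /n/ at 10 rightward: word edge.
Target with no active source: position 2 stays [-nasal].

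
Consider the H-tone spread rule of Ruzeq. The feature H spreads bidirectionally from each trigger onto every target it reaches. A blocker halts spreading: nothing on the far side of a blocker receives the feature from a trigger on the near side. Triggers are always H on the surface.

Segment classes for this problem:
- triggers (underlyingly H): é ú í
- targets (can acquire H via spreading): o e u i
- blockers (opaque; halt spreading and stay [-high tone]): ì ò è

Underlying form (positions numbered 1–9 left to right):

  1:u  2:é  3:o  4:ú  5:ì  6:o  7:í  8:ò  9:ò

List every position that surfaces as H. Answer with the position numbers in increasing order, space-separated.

1 2 3 4 6 7

From /é/ at 2 rightward: 3 /o/ → H; 4 /ú/ is itself a trigger — this domain ends here.
From /é/ at 2 leftward: 1 /u/ → H; word edge.
From /ú/ at 4 rightward: 5 /ì/ blocks.
From /ú/ at 4 leftward: 3 /o/ → H; 2 /é/ is itself a trigger — this domain ends here.
From /í/ at 7 rightward: 8 /ò/ blocks.
From /í/ at 7 leftward: 6 /o/ → H; 5 /ì/ blocks.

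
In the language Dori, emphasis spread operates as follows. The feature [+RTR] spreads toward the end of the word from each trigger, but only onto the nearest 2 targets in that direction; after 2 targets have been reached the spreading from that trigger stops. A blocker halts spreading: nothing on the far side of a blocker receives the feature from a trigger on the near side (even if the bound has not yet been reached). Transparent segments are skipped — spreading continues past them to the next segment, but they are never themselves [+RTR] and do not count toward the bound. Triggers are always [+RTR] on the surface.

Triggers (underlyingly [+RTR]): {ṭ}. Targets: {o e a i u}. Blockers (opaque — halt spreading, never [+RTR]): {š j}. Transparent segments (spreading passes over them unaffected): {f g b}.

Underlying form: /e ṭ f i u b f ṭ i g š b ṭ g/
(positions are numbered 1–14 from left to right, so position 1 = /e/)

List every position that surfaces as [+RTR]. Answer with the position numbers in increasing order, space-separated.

From /ṭ/ at 2 rightward: 3 /f/ transparent; 4 /i/ → [+RTR]; 5 /u/ → [+RTR]; bound reached.
From /ṭ/ at 8 rightward: 9 /i/ → [+RTR]; 10 /g/ transparent; 11 /š/ blocks.
From /ṭ/ at 13 rightward: 14 /g/ transparent; word edge.
Target with no active source: position 1 stays [-emphatic].

2 4 5 8 9 13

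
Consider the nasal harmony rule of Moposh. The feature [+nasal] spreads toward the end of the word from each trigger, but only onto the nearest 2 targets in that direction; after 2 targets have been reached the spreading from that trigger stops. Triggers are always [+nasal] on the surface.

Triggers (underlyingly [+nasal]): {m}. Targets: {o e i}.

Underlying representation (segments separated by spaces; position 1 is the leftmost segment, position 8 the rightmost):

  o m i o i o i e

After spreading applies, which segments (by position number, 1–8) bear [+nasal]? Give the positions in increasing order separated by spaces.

From /m/ at 2 rightward: 3 /i/ → [+nasal]; 4 /o/ → [+nasal]; bound reached.
Targets with no active source: positions 1 5 6 7 8 stay [-nasal].

2 3 4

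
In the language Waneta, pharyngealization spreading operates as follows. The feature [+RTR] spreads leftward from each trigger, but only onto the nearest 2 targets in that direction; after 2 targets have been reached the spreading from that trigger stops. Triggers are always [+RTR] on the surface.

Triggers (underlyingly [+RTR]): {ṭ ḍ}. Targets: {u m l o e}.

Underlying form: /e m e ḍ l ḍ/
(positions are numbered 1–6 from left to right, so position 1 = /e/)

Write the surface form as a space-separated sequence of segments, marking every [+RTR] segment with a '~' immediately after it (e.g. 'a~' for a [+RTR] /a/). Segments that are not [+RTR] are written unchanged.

e m~ e~ ḍ~ l~ ḍ~

From /ḍ/ at 4 leftward: 3 /e/ → [+RTR]; 2 /m/ → [+RTR]; bound reached.
From /ḍ/ at 6 leftward: 5 /l/ → [+RTR]; 4 /ḍ/ is itself a trigger — this domain ends here.
Target with no active source: position 1 stays [-emphatic].
[+RTR] positions on the surface: 2 3 4 5 6.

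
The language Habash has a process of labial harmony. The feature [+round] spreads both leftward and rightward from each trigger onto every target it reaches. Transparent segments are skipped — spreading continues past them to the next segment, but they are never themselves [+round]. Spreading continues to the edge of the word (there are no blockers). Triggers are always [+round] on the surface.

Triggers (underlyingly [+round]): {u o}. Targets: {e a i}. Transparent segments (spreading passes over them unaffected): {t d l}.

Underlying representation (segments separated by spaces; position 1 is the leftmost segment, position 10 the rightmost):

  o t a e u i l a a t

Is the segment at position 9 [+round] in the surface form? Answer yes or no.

From /o/ at 1 rightward: 2 /t/ transparent; 3 /a/ → [+round]; 4 /e/ → [+round]; 5 /u/ is itself a trigger — this domain ends here.
From /o/ at 1 leftward: word edge.
From /u/ at 5 rightward: 6 /i/ → [+round]; 7 /l/ transparent; 8 /a/ → [+round]; 9 /a/ → [+round]; 10 /t/ transparent; word edge.
From /u/ at 5 leftward: 4 /e/ → [+round]; 3 /a/ → [+round]; 2 /t/ transparent; 1 /o/ is itself a trigger — this domain ends here.
[+round] positions on the surface: 1 3 4 5 6 8 9.

yes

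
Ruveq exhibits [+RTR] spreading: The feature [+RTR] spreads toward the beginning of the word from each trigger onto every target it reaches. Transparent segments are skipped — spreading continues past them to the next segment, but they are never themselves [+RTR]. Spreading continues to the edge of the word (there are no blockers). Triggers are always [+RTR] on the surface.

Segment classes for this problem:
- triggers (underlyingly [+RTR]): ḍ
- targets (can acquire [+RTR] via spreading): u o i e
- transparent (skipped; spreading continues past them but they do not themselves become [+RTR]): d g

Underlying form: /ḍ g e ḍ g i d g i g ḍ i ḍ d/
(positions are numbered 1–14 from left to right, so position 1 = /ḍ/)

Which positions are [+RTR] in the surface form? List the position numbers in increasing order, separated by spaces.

From /ḍ/ at 1 leftward: word edge.
From /ḍ/ at 4 leftward: 3 /e/ → [+RTR]; 2 /g/ transparent; 1 /ḍ/ is itself a trigger — this domain ends here.
From /ḍ/ at 11 leftward: 10 /g/ transparent; 9 /i/ → [+RTR]; 8 /g/ transparent; 7 /d/ transparent; 6 /i/ → [+RTR]; 5 /g/ transparent; 4 /ḍ/ is itself a trigger — this domain ends here.
From /ḍ/ at 13 leftward: 12 /i/ → [+RTR]; 11 /ḍ/ is itself a trigger — this domain ends here.

1 3 4 6 9 11 12 13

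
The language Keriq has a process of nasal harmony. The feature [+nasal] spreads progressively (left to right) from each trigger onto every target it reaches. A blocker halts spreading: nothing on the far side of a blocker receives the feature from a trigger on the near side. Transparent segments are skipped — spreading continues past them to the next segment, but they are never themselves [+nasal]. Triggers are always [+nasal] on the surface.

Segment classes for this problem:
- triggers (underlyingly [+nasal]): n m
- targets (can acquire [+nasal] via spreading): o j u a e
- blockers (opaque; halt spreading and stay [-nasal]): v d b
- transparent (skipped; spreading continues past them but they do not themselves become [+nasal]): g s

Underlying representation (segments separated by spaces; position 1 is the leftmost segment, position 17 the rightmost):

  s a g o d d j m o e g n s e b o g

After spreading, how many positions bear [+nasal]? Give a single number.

5

From /m/ at 8 rightward: 9 /o/ → [+nasal]; 10 /e/ → [+nasal]; 11 /g/ transparent; 12 /n/ is itself a trigger — this domain ends here.
From /n/ at 12 rightward: 13 /s/ transparent; 14 /e/ → [+nasal]; 15 /b/ blocks.
Targets with no active source: positions 2 4 7 16 stay [-nasal].
[+nasal] positions on the surface: 8 9 10 12 14.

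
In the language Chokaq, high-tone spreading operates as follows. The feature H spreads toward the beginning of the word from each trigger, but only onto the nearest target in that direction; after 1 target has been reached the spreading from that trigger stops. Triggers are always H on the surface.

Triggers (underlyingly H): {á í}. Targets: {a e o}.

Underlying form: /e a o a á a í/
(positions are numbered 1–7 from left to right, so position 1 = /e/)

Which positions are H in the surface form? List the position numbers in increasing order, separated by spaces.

4 5 6 7

From /á/ at 5 leftward: 4 /a/ → H; bound reached.
From /í/ at 7 leftward: 6 /a/ → H; bound reached.
Targets with no active source: positions 1 2 3 stay [-high tone].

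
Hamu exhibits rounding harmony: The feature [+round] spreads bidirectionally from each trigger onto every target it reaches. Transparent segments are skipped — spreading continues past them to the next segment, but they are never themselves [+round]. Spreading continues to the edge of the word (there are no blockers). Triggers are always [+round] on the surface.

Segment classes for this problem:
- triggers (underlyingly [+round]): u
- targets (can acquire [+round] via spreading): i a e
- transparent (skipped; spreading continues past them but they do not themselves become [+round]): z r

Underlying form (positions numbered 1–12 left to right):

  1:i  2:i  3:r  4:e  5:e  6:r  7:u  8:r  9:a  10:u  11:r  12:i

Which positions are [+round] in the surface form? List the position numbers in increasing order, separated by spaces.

From /u/ at 7 rightward: 8 /r/ transparent; 9 /a/ → [+round]; 10 /u/ is itself a trigger — this domain ends here.
From /u/ at 7 leftward: 6 /r/ transparent; 5 /e/ → [+round]; 4 /e/ → [+round]; 3 /r/ transparent; 2 /i/ → [+round]; 1 /i/ → [+round]; word edge.
From /u/ at 10 rightward: 11 /r/ transparent; 12 /i/ → [+round]; word edge.
From /u/ at 10 leftward: 9 /a/ → [+round]; 8 /r/ transparent; 7 /u/ is itself a trigger — this domain ends here.

1 2 4 5 7 9 10 12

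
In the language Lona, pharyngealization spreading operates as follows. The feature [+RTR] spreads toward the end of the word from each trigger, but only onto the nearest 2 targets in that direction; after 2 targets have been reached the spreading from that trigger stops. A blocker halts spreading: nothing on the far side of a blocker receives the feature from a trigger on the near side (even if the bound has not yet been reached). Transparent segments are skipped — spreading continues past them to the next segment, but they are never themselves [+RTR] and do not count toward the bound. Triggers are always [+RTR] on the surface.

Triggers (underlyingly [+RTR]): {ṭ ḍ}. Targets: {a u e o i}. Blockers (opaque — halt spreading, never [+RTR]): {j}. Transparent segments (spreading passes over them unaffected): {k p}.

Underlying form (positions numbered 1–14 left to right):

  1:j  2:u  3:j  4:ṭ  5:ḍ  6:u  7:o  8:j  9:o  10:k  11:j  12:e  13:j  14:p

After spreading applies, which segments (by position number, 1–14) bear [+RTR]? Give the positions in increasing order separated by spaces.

4 5 6 7

From /ṭ/ at 4 rightward: 5 /ḍ/ is itself a trigger — this domain ends here.
From /ḍ/ at 5 rightward: 6 /u/ → [+RTR]; 7 /o/ → [+RTR]; bound reached.
Targets with no active source: positions 2 9 12 stay [-emphatic].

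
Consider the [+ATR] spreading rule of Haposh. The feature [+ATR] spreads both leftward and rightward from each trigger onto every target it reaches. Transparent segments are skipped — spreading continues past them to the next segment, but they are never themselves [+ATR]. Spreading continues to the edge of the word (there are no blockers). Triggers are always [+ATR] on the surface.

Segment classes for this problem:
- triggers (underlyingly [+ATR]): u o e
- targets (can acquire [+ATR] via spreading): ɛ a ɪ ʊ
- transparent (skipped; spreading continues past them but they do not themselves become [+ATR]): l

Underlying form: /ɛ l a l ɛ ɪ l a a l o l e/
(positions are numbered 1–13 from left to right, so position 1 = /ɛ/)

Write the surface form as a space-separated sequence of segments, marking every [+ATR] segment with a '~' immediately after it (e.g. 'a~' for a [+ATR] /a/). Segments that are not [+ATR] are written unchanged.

ɛ~ l a~ l ɛ~ ɪ~ l a~ a~ l o~ l e~

From /o/ at 11 rightward: 12 /l/ transparent; 13 /e/ is itself a trigger — this domain ends here.
From /o/ at 11 leftward: 10 /l/ transparent; 9 /a/ → [+ATR]; 8 /a/ → [+ATR]; 7 /l/ transparent; 6 /ɪ/ → [+ATR]; 5 /ɛ/ → [+ATR]; 4 /l/ transparent; 3 /a/ → [+ATR]; 2 /l/ transparent; 1 /ɛ/ → [+ATR]; word edge.
From /e/ at 13 rightward: word edge.
From /e/ at 13 leftward: 12 /l/ transparent; 11 /o/ is itself a trigger — this domain ends here.
[+ATR] positions on the surface: 1 3 5 6 8 9 11 13.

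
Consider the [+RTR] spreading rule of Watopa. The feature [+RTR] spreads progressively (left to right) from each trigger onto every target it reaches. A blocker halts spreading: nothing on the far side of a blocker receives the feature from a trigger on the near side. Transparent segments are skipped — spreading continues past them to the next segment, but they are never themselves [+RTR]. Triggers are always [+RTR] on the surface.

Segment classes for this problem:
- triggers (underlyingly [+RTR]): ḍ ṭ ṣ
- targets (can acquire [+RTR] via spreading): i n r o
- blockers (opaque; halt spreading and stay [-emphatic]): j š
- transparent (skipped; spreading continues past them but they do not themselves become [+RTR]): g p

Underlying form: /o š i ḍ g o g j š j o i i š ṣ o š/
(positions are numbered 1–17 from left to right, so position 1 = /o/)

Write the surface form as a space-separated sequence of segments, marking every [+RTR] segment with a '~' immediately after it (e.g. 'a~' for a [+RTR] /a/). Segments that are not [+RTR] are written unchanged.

o š i ḍ~ g o~ g j š j o i i š ṣ~ o~ š

From /ḍ/ at 4 rightward: 5 /g/ transparent; 6 /o/ → [+RTR]; 7 /g/ transparent; 8 /j/ blocks.
From /ṣ/ at 15 rightward: 16 /o/ → [+RTR]; 17 /š/ blocks.
Targets with no active source: positions 1 3 11 12 13 stay [-emphatic].
[+RTR] positions on the surface: 4 6 15 16.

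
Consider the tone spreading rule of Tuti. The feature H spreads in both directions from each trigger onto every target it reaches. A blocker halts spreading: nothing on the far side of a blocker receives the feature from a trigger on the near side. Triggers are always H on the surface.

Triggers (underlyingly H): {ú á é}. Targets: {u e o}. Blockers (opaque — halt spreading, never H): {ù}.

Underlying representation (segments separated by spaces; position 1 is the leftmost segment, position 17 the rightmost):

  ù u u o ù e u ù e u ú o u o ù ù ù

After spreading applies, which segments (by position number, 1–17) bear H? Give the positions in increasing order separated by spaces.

From /ú/ at 11 rightward: 12 /o/ → H; 13 /u/ → H; 14 /o/ → H; 15 /ù/ blocks.
From /ú/ at 11 leftward: 10 /u/ → H; 9 /e/ → H; 8 /ù/ blocks.
Targets with no active source: positions 2 3 4 6 7 stay [-high tone].

9 10 11 12 13 14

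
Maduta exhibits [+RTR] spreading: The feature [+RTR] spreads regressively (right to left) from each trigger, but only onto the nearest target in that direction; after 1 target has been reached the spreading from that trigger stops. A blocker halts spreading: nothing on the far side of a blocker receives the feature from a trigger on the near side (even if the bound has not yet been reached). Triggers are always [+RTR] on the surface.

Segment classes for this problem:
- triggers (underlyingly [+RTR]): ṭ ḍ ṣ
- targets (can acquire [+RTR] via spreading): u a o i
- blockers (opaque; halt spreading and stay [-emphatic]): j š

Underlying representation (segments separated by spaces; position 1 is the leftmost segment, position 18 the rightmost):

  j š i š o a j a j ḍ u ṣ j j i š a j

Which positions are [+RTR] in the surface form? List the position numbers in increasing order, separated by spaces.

10 11 12

From /ḍ/ at 10 leftward: 9 /j/ blocks.
From /ṣ/ at 12 leftward: 11 /u/ → [+RTR]; bound reached.
Targets with no active source: positions 3 5 6 8 15 17 stay [-emphatic].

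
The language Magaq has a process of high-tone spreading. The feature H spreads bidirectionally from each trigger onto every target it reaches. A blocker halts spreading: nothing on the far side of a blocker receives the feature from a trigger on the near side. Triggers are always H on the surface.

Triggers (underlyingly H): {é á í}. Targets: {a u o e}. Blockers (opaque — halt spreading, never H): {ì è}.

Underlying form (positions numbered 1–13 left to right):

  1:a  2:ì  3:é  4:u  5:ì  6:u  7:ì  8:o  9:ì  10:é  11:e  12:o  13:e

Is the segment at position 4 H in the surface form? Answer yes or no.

yes

From /é/ at 3 rightward: 4 /u/ → H; 5 /ì/ blocks.
From /é/ at 3 leftward: 2 /ì/ blocks.
From /é/ at 10 rightward: 11 /e/ → H; 12 /o/ → H; 13 /e/ → H; word edge.
From /é/ at 10 leftward: 9 /ì/ blocks.
Targets with no active source: positions 1 6 8 stay [-high tone].
H positions on the surface: 3 4 10 11 12 13.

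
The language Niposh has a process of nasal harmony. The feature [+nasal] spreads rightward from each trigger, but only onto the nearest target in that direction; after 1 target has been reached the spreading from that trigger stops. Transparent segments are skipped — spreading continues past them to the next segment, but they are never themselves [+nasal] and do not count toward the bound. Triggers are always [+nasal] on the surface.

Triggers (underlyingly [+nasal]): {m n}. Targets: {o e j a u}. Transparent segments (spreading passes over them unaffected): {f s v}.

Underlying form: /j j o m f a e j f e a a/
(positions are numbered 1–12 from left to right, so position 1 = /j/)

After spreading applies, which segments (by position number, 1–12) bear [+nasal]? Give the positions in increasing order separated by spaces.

From /m/ at 4 rightward: 5 /f/ transparent; 6 /a/ → [+nasal]; bound reached.
Targets with no active source: positions 1 2 3 7 8 10 11 12 stay [-nasal].

4 6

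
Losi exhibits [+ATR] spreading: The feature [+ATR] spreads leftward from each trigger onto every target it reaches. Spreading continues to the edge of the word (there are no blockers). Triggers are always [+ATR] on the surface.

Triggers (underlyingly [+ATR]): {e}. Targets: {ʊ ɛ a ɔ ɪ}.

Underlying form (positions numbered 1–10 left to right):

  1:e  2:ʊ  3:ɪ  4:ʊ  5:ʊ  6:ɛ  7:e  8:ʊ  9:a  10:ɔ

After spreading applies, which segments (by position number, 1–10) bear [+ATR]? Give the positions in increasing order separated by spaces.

1 2 3 4 5 6 7

From /e/ at 1 leftward: word edge.
From /e/ at 7 leftward: 6 /ɛ/ → [+ATR]; 5 /ʊ/ → [+ATR]; 4 /ʊ/ → [+ATR]; 3 /ɪ/ → [+ATR]; 2 /ʊ/ → [+ATR]; 1 /e/ is itself a trigger — this domain ends here.
Targets with no active source: positions 8 9 10 stay [-ATR].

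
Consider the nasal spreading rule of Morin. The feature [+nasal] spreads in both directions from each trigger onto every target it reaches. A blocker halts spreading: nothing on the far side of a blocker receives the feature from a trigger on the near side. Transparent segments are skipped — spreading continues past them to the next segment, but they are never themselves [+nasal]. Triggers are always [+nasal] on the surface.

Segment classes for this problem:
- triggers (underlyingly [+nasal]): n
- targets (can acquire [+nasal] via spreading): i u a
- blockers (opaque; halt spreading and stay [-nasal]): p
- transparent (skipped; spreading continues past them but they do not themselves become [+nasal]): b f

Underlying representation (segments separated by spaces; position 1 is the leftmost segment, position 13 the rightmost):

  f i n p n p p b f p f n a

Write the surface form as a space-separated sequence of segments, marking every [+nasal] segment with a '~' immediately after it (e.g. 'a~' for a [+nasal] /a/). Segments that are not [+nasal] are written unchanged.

From /n/ at 3 rightward: 4 /p/ blocks.
From /n/ at 3 leftward: 2 /i/ → [+nasal]; 1 /f/ transparent; word edge.
From /n/ at 5 rightward: 6 /p/ blocks.
From /n/ at 5 leftward: 4 /p/ blocks.
From /n/ at 12 rightward: 13 /a/ → [+nasal]; word edge.
From /n/ at 12 leftward: 11 /f/ transparent; 10 /p/ blocks.
[+nasal] positions on the surface: 2 3 5 12 13.

f i~ n~ p n~ p p b f p f n~ a~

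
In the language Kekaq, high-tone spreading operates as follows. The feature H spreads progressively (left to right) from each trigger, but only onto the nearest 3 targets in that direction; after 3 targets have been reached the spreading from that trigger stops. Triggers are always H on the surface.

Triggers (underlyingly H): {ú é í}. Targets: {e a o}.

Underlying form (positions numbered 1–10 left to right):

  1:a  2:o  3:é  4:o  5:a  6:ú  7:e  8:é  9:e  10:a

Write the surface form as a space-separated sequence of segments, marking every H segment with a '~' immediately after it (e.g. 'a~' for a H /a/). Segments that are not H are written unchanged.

a o é~ o~ a~ ú~ e~ é~ e~ a~

From /é/ at 3 rightward: 4 /o/ → H; 5 /a/ → H; 6 /ú/ is itself a trigger — this domain ends here.
From /ú/ at 6 rightward: 7 /e/ → H; 8 /é/ is itself a trigger — this domain ends here.
From /é/ at 8 rightward: 9 /e/ → H; 10 /a/ → H; word edge.
Targets with no active source: positions 1 2 stay [-high tone].
H positions on the surface: 3 4 5 6 7 8 9 10.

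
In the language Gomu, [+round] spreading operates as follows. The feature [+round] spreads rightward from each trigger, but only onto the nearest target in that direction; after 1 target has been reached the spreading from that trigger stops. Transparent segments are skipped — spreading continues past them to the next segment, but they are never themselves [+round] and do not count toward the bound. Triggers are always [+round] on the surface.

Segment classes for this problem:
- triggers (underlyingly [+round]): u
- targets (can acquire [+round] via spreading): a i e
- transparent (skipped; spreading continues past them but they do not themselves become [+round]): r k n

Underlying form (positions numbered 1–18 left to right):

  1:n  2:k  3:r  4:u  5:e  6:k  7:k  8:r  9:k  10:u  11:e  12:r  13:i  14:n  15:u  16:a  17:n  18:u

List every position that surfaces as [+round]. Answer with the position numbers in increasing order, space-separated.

4 5 10 11 15 16 18

From /u/ at 4 rightward: 5 /e/ → [+round]; bound reached.
From /u/ at 10 rightward: 11 /e/ → [+round]; bound reached.
From /u/ at 15 rightward: 16 /a/ → [+round]; bound reached.
From /u/ at 18 rightward: word edge.
Target with no active source: position 13 stays [-round].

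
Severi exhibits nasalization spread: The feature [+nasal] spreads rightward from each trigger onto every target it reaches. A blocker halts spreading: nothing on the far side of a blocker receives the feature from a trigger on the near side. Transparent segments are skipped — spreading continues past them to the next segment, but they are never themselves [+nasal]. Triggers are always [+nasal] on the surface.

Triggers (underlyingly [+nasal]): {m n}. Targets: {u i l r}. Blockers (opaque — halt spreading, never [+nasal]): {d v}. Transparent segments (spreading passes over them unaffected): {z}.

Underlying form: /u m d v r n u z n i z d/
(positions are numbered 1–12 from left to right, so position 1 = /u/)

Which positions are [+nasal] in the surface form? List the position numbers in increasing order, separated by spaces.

From /m/ at 2 rightward: 3 /d/ blocks.
From /n/ at 6 rightward: 7 /u/ → [+nasal]; 8 /z/ transparent; 9 /n/ is itself a trigger — this domain ends here.
From /n/ at 9 rightward: 10 /i/ → [+nasal]; 11 /z/ transparent; 12 /d/ blocks.
Targets with no active source: positions 1 5 stay [-nasal].

2 6 7 9 10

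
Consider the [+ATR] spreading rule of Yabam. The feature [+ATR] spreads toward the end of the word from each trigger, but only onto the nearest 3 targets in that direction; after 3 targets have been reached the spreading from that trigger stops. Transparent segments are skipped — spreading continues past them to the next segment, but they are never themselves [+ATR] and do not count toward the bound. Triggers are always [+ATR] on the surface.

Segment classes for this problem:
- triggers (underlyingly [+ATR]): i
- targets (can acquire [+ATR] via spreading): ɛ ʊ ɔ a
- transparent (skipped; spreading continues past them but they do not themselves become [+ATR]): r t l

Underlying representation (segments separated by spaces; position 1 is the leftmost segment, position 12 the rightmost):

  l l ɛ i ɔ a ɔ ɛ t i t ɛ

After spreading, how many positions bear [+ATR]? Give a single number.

From /i/ at 4 rightward: 5 /ɔ/ → [+ATR]; 6 /a/ → [+ATR]; 7 /ɔ/ → [+ATR]; bound reached.
From /i/ at 10 rightward: 11 /t/ transparent; 12 /ɛ/ → [+ATR]; word edge.
Targets with no active source: positions 3 8 stay [-ATR].
[+ATR] positions on the surface: 4 5 6 7 10 12.

6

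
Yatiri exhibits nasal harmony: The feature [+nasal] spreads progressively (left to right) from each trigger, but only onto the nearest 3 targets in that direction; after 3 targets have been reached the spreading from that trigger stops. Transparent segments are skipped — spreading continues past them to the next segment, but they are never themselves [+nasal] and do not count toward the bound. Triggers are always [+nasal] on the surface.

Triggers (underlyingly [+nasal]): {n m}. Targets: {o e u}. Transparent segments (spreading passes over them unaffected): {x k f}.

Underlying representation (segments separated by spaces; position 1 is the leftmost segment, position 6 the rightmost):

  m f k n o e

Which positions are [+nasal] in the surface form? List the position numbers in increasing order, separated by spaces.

From /m/ at 1 rightward: 2 /f/ transparent; 3 /k/ transparent; 4 /n/ is itself a trigger — this domain ends here.
From /n/ at 4 rightward: 5 /o/ → [+nasal]; 6 /e/ → [+nasal]; word edge.

1 4 5 6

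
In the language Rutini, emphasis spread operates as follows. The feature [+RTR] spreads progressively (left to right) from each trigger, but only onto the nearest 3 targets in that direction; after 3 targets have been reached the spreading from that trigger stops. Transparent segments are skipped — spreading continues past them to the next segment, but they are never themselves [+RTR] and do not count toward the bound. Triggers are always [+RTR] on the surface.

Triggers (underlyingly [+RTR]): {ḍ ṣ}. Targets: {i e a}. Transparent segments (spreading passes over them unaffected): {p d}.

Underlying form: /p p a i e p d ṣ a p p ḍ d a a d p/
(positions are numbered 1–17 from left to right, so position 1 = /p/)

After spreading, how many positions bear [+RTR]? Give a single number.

5

From /ṣ/ at 8 rightward: 9 /a/ → [+RTR]; 10 /p/ transparent; 11 /p/ transparent; 12 /ḍ/ is itself a trigger — this domain ends here.
From /ḍ/ at 12 rightward: 13 /d/ transparent; 14 /a/ → [+RTR]; 15 /a/ → [+RTR]; 16 /d/ transparent; 17 /p/ transparent; word edge.
Targets with no active source: positions 3 4 5 stay [-emphatic].
[+RTR] positions on the surface: 8 9 12 14 15.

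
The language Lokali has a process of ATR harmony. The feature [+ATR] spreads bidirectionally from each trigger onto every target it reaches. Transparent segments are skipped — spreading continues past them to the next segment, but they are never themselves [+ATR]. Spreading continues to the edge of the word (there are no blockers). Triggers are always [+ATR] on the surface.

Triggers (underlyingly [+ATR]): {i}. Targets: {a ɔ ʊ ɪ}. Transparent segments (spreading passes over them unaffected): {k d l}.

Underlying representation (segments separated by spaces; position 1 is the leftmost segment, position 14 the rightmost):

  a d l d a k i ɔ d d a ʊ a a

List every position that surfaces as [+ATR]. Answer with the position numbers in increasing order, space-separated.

1 5 7 8 11 12 13 14

From /i/ at 7 rightward: 8 /ɔ/ → [+ATR]; 9 /d/ transparent; 10 /d/ transparent; 11 /a/ → [+ATR]; 12 /ʊ/ → [+ATR]; 13 /a/ → [+ATR]; 14 /a/ → [+ATR]; word edge.
From /i/ at 7 leftward: 6 /k/ transparent; 5 /a/ → [+ATR]; 4 /d/ transparent; 3 /l/ transparent; 2 /d/ transparent; 1 /a/ → [+ATR]; word edge.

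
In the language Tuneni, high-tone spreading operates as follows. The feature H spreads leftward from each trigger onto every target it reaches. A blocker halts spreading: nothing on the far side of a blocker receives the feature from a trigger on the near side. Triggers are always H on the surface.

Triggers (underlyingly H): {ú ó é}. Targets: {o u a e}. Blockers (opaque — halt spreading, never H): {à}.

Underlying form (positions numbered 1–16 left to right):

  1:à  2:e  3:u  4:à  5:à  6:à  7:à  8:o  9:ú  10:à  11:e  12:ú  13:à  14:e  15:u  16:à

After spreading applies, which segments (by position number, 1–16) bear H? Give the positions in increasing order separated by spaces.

From /ú/ at 9 leftward: 8 /o/ → H; 7 /à/ blocks.
From /ú/ at 12 leftward: 11 /e/ → H; 10 /à/ blocks.
Targets with no active source: positions 2 3 14 15 stay [-high tone].

8 9 11 12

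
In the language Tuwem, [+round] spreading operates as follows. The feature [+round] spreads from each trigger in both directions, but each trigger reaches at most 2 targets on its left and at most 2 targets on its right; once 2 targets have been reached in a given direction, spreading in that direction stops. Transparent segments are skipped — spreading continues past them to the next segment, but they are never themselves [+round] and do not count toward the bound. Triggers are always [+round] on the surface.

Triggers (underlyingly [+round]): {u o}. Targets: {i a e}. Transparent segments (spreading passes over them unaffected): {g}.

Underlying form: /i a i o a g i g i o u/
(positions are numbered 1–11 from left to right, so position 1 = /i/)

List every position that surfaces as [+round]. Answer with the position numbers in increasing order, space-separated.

From /o/ at 4 rightward: 5 /a/ → [+round]; 6 /g/ transparent; 7 /i/ → [+round]; bound reached.
From /o/ at 4 leftward: 3 /i/ → [+round]; 2 /a/ → [+round]; bound reached.
From /o/ at 10 rightward: 11 /u/ is itself a trigger — this domain ends here.
From /o/ at 10 leftward: 9 /i/ → [+round]; 8 /g/ transparent; 7 /i/ → [+round]; bound reached.
From /u/ at 11 rightward: word edge.
From /u/ at 11 leftward: 10 /o/ is itself a trigger — this domain ends here.
Target with no active source: position 1 stays [-round].

2 3 4 5 7 9 10 11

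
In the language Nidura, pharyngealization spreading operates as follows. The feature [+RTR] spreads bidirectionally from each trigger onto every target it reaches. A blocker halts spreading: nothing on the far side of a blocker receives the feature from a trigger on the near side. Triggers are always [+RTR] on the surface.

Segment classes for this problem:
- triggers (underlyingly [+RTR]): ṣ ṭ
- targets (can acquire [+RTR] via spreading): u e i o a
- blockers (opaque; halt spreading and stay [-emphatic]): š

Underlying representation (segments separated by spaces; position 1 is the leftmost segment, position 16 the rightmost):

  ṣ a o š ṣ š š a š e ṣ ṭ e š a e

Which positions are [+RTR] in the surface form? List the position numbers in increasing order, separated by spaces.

1 2 3 5 10 11 12 13

From /ṣ/ at 1 rightward: 2 /a/ → [+RTR]; 3 /o/ → [+RTR]; 4 /š/ blocks.
From /ṣ/ at 1 leftward: word edge.
From /ṣ/ at 5 rightward: 6 /š/ blocks.
From /ṣ/ at 5 leftward: 4 /š/ blocks.
From /ṣ/ at 11 rightward: 12 /ṭ/ is itself a trigger — this domain ends here.
From /ṣ/ at 11 leftward: 10 /e/ → [+RTR]; 9 /š/ blocks.
From /ṭ/ at 12 rightward: 13 /e/ → [+RTR]; 14 /š/ blocks.
From /ṭ/ at 12 leftward: 11 /ṣ/ is itself a trigger — this domain ends here.
Targets with no active source: positions 8 15 16 stay [-emphatic].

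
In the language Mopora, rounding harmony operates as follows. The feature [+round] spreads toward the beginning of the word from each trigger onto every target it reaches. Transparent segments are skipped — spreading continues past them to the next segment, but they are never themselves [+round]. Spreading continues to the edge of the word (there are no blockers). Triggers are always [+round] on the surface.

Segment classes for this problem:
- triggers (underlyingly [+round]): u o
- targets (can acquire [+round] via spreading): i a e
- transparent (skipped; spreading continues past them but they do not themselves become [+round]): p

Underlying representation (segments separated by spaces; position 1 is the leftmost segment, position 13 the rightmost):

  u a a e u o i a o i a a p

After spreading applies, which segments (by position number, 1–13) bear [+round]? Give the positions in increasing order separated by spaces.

From /u/ at 1 leftward: word edge.
From /u/ at 5 leftward: 4 /e/ → [+round]; 3 /a/ → [+round]; 2 /a/ → [+round]; 1 /u/ is itself a trigger — this domain ends here.
From /o/ at 6 leftward: 5 /u/ is itself a trigger — this domain ends here.
From /o/ at 9 leftward: 8 /a/ → [+round]; 7 /i/ → [+round]; 6 /o/ is itself a trigger — this domain ends here.
Targets with no active source: positions 10 11 12 stay [-round].

1 2 3 4 5 6 7 8 9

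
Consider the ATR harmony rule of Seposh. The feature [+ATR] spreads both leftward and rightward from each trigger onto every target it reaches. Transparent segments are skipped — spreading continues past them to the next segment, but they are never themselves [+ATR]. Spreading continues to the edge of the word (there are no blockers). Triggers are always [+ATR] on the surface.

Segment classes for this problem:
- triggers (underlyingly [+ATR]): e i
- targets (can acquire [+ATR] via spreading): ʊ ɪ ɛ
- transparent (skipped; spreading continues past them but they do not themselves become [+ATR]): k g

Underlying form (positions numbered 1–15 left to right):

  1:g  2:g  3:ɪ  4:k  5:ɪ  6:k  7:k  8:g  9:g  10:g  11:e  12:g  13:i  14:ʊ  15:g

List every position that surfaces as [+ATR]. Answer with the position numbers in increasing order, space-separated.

From /e/ at 11 rightward: 12 /g/ transparent; 13 /i/ is itself a trigger — this domain ends here.
From /e/ at 11 leftward: 10 /g/ transparent; 9 /g/ transparent; 8 /g/ transparent; 7 /k/ transparent; 6 /k/ transparent; 5 /ɪ/ → [+ATR]; 4 /k/ transparent; 3 /ɪ/ → [+ATR]; 2 /g/ transparent; 1 /g/ transparent; word edge.
From /i/ at 13 rightward: 14 /ʊ/ → [+ATR]; 15 /g/ transparent; word edge.
From /i/ at 13 leftward: 12 /g/ transparent; 11 /e/ is itself a trigger — this domain ends here.

3 5 11 13 14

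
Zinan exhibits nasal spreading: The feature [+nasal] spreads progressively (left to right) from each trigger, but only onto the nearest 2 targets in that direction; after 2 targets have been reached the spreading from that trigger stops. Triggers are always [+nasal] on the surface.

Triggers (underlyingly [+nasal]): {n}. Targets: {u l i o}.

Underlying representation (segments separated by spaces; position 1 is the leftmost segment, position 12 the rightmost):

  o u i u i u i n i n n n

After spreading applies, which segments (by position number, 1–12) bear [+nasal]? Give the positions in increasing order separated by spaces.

8 9 10 11 12

From /n/ at 8 rightward: 9 /i/ → [+nasal]; 10 /n/ is itself a trigger — this domain ends here.
From /n/ at 10 rightward: 11 /n/ is itself a trigger — this domain ends here.
From /n/ at 11 rightward: 12 /n/ is itself a trigger — this domain ends here.
From /n/ at 12 rightward: word edge.
Targets with no active source: positions 1 2 3 4 5 6 7 stay [-nasal].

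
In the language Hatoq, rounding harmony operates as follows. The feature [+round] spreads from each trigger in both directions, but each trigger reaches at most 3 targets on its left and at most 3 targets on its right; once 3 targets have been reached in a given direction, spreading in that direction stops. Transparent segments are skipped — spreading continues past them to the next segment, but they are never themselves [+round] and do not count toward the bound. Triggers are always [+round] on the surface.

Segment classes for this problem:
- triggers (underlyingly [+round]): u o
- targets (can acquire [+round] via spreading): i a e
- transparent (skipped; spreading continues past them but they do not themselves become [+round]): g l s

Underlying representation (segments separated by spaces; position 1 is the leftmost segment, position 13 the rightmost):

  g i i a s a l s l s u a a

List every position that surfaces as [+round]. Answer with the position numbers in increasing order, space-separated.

3 4 6 11 12 13

From /u/ at 11 rightward: 12 /a/ → [+round]; 13 /a/ → [+round]; word edge.
From /u/ at 11 leftward: 10 /s/ transparent; 9 /l/ transparent; 8 /s/ transparent; 7 /l/ transparent; 6 /a/ → [+round]; 5 /s/ transparent; 4 /a/ → [+round]; 3 /i/ → [+round]; bound reached.
Target with no active source: position 2 stays [-round].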